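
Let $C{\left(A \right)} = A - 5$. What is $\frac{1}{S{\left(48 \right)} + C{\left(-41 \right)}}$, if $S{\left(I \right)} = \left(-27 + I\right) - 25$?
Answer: $- \frac{1}{50} \approx -0.02$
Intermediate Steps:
$C{\left(A \right)} = -5 + A$
$S{\left(I \right)} = -52 + I$
$\frac{1}{S{\left(48 \right)} + C{\left(-41 \right)}} = \frac{1}{\left(-52 + 48\right) - 46} = \frac{1}{-4 - 46} = \frac{1}{-50} = - \frac{1}{50}$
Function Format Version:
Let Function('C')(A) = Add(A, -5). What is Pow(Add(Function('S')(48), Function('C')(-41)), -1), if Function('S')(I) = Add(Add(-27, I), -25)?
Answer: Rational(-1, 50) ≈ -0.020000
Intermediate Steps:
Function('C')(A) = Add(-5, A)
Function('S')(I) = Add(-52, I)
Pow(Add(Function('S')(48), Function('C')(-41)), -1) = Pow(Add(Add(-52, 48), Add(-5, -41)), -1) = Pow(Add(-4, -46), -1) = Pow(-50, -1) = Rational(-1, 50)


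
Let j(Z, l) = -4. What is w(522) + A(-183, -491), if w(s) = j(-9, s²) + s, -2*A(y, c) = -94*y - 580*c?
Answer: -150473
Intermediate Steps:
A(y, c) = 47*y + 290*c (A(y, c) = -(-94*y - 580*c)/2 = -(-580*c - 94*y)/2 = 47*y + 290*c)
w(s) = -4 + s
w(522) + A(-183, -491) = (-4 + 522) + (47*(-183) + 290*(-491)) = 518 + (-8601 - 142390) = 518 - 150991 = -150473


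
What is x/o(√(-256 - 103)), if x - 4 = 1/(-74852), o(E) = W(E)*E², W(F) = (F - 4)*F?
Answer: 299407*√359/(9647000612*(√359 + 4*I)) ≈ 2.9712e-5 - 6.2726e-6*I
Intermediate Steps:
W(F) = F*(-4 + F) (W(F) = (-4 + F)*F = F*(-4 + F))
o(E) = E³*(-4 + E) (o(E) = (E*(-4 + E))*E² = E³*(-4 + E))
x = 299407/74852 (x = 4 + 1/(-74852) = 4 - 1/74852 = 299407/74852 ≈ 4.0000)
x/o(√(-256 - 103)) = 299407/(74852*(((√(-256 - 103))³*(-4 + √(-256 - 103))))) = 299407/(74852*(((√(-359))³*(-4 + √(-359))))) = 299407/(74852*(((I*√359)³*(-4 + I*√359)))) = 299407/(74852*(((-359*I*√359)*(-4 + I*√359)))) = 299407/(74852*((-359*I*√359*(-4 + I*√359)))) = 299407*(I*√359/(128881*(-4 + I*√359)))/74852 = 299407*I*√359/(9647000612*(-4 + I*√359))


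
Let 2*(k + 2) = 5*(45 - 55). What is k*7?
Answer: -189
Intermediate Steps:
k = -27 (k = -2 + (5*(45 - 55))/2 = -2 + (5*(-10))/2 = -2 + (½)*(-50) = -2 - 25 = -27)
k*7 = -27*7 = -189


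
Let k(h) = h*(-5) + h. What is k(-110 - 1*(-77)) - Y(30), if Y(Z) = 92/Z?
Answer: 1934/15 ≈ 128.93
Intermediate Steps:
k(h) = -4*h (k(h) = -5*h + h = -4*h)
k(-110 - 1*(-77)) - Y(30) = -4*(-110 - 1*(-77)) - 92/30 = -4*(-110 + 77) - 92/30 = -4*(-33) - 1*46/15 = 132 - 46/15 = 1934/15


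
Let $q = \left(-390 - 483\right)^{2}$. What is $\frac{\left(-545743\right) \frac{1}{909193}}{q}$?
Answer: $- \frac{545743}{692922351897} \approx -7.876 \cdot 10^{-7}$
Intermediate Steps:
$q = 762129$ ($q = \left(-873\right)^{2} = 762129$)
$\frac{\left(-545743\right) \frac{1}{909193}}{q} = \frac{\left(-545743\right) \frac{1}{909193}}{762129} = \left(-545743\right) \frac{1}{909193} \cdot \frac{1}{762129} = \left(- \frac{545743}{909193}\right) \frac{1}{762129} = - \frac{545743}{692922351897}$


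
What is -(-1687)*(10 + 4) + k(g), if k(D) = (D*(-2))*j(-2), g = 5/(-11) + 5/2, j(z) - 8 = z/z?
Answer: 259393/11 ≈ 23581.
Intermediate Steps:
j(z) = 9 (j(z) = 8 + z/z = 8 + 1 = 9)
g = 45/22 (g = 5*(-1/11) + 5*(½) = -5/11 + 5/2 = 45/22 ≈ 2.0455)
k(D) = -18*D (k(D) = (D*(-2))*9 = -2*D*9 = -18*D)
-(-1687)*(10 + 4) + k(g) = -(-1687)*(10 + 4) - 18*45/22 = -(-1687)*14 - 405/11 = -241*(-98) - 405/11 = 23618 - 405/11 = 259393/11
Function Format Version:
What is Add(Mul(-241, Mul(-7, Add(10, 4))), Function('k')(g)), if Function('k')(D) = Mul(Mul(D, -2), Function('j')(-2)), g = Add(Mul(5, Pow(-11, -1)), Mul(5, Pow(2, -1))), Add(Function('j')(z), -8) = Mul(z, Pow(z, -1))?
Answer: Rational(259393, 11) ≈ 23581.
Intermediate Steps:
Function('j')(z) = 9 (Function('j')(z) = Add(8, Mul(z, Pow(z, -1))) = Add(8, 1) = 9)
g = Rational(45, 22) (g = Add(Mul(5, Rational(-1, 11)), Mul(5, Rational(1, 2))) = Add(Rational(-5, 11), Rational(5, 2)) = Rational(45, 22) ≈ 2.0455)
Function('k')(D) = Mul(-18, D) (Function('k')(D) = Mul(Mul(D, -2), 9) = Mul(Mul(-2, D), 9) = Mul(-18, D))
Add(Mul(-241, Mul(-7, Add(10, 4))), Function('k')(g)) = Add(Mul(-241, Mul(-7, Add(10, 4))), Mul(-18, Rational(45, 22))) = Add(Mul(-241, Mul(-7, 14)), Rational(-405, 11)) = Add(Mul(-241, -98), Rational(-405, 11)) = Add(23618, Rational(-405, 11)) = Rational(259393, 11)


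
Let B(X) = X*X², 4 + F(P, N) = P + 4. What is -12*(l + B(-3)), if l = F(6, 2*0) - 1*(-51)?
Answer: -360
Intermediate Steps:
F(P, N) = P (F(P, N) = -4 + (P + 4) = -4 + (4 + P) = P)
B(X) = X³
l = 57 (l = 6 - 1*(-51) = 6 + 51 = 57)
-12*(l + B(-3)) = -12*(57 + (-3)³) = -12*(57 - 27) = -12*30 = -360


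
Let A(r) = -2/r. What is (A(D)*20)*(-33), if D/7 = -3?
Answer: -440/7 ≈ -62.857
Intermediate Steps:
D = -21 (D = 7*(-3) = -21)
(A(D)*20)*(-33) = (-2/(-21)*20)*(-33) = (-2*(-1/21)*20)*(-33) = ((2/21)*20)*(-33) = (40/21)*(-33) = -440/7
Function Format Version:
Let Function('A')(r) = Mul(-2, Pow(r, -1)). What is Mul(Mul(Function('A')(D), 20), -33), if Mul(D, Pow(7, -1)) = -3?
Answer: Rational(-440, 7) ≈ -62.857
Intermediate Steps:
D = -21 (D = Mul(7, -3) = -21)
Mul(Mul(Function('A')(D), 20), -33) = Mul(Mul(Mul(-2, Pow(-21, -1)), 20), -33) = Mul(Mul(Mul(-2, Rational(-1, 21)), 20), -33) = Mul(Mul(Rational(2, 21), 20), -33) = Mul(Rational(40, 21), -33) = Rational(-440, 7)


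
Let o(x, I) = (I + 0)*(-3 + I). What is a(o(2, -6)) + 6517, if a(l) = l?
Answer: 6571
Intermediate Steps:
o(x, I) = I*(-3 + I)
a(o(2, -6)) + 6517 = -6*(-3 - 6) + 6517 = -6*(-9) + 6517 = 54 + 6517 = 6571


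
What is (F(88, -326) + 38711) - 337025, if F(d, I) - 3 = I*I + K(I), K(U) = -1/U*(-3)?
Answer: -62603413/326 ≈ -1.9204e+5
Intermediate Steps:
K(U) = 3/U
F(d, I) = 3 + I² + 3/I (F(d, I) = 3 + (I*I + 3/I) = 3 + (I² + 3/I) = 3 + I² + 3/I)
(F(88, -326) + 38711) - 337025 = ((3 + (-326)² + 3/(-326)) + 38711) - 337025 = ((3 + 106276 + 3*(-1/326)) + 38711) - 337025 = ((3 + 106276 - 3/326) + 38711) - 337025 = (34646951/326 + 38711) - 337025 = 47266737/326 - 337025 = -62603413/326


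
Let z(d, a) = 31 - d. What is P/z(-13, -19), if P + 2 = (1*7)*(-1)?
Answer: -9/44 ≈ -0.20455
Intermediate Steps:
P = -9 (P = -2 + (1*7)*(-1) = -2 + 7*(-1) = -2 - 7 = -9)
P/z(-13, -19) = -9/(31 - 1*(-13)) = -9/(31 + 13) = -9/44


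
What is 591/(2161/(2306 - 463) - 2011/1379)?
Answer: -1502024727/726254 ≈ -2068.2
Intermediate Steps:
591/(2161/(2306 - 463) - 2011/1379) = 591/(2161/1843 - 2011*1/1379) = 591/(2161*(1/1843) - 2011/1379) = 591/(2161/1843 - 2011/1379) = 591/(-726254/2541497) = 591*(-2541497/726254) = -1502024727/726254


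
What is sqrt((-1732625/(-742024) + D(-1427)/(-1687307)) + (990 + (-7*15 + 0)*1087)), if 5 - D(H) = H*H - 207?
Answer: I*sqrt(44339000796337903788311415534)/626011144684 ≈ 336.37*I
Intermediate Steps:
D(H) = 212 - H**2 (D(H) = 5 - (H*H - 207) = 5 - (H**2 - 207) = 5 - (-207 + H**2) = 5 + (207 - H**2) = 212 - H**2)
sqrt((-1732625/(-742024) + D(-1427)/(-1687307)) + (990 + (-7*15 + 0)*1087)) = sqrt((-1732625/(-742024) + (212 - 1*(-1427)**2)/(-1687307)) + (990 + (-7*15 + 0)*1087)) = sqrt((-1732625*(-1/742024) + (212 - 1*2036329)*(-1/1687307)) + (990 + (-105 + 0)*1087)) = sqrt((1732625/742024 + (212 - 2036329)*(-1/1687307)) + (990 - 105*1087)) = sqrt((1732625/742024 - 2036117*(-1/1687307)) + (990 - 114135)) = sqrt((1732625/742024 + 2036117/1687307) - 113145) = sqrt(4434317971683/1252022289368 - 113145) = sqrt(-141655627612570677/1252022289368) = I*sqrt(44339000796337903788311415534)/626011144684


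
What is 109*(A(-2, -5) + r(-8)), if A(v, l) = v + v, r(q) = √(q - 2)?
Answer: -436 + 109*I*√10 ≈ -436.0 + 344.69*I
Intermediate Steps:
r(q) = √(-2 + q)
A(v, l) = 2*v
109*(A(-2, -5) + r(-8)) = 109*(2*(-2) + √(-2 - 8)) = 109*(-4 + √(-10)) = 109*(-4 + I*√10) = -436 + 109*I*√10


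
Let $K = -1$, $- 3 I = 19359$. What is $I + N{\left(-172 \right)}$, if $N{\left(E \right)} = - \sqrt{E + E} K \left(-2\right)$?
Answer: $-6453 - 4 i \sqrt{86} \approx -6453.0 - 37.094 i$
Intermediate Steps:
$I = -6453$ ($I = \left(- \frac{1}{3}\right) 19359 = -6453$)
$N{\left(E \right)} = - 2 \sqrt{2} \sqrt{E}$ ($N{\left(E \right)} = - \sqrt{E + E} \left(-1\right) \left(-2\right) = - \sqrt{2 E} \left(-1\right) \left(-2\right) = - \sqrt{2} \sqrt{E} \left(-1\right) \left(-2\right) = - - \sqrt{2} \sqrt{E} \left(-2\right) = - 2 \sqrt{2} \sqrt{E}$)
$I + N{\left(-172 \right)} = -6453 - 2 \sqrt{2} \sqrt{-172} = -6453 - 2 \sqrt{2} \cdot 2 i \sqrt{43} = -6453 - 4 i \sqrt{86}$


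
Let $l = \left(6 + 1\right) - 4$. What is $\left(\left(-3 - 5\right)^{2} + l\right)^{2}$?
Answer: $4489$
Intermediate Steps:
$l = 3$ ($l = 7 - 4 = 3$)
$\left(\left(-3 - 5\right)^{2} + l\right)^{2} = \left(\left(-3 - 5\right)^{2} + 3\right)^{2} = \left(\left(-8\right)^{2} + 3\right)^{2} = \left(64 + 3\right)^{2} = 67^{2} = 4489$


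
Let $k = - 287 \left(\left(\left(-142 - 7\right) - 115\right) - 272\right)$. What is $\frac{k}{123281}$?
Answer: $\frac{153832}{123281} \approx 1.2478$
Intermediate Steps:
$k = 153832$ ($k = - 287 \left(\left(\left(-142 - 7\right) - 115\right) - 272\right) = - 287 \left(\left(-149 - 115\right) - 272\right) = - 287 \left(-264 - 272\right) = \left(-287\right) \left(-536\right) = 153832$)
$\frac{k}{123281} = \frac{153832}{123281}$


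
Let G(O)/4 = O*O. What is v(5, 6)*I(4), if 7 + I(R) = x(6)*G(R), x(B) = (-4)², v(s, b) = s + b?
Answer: 11187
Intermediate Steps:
v(s, b) = b + s
G(O) = 4*O² (G(O) = 4*(O*O) = 4*O²)
x(B) = 16
I(R) = -7 + 64*R² (I(R) = -7 + 16*(4*R²) = -7 + 64*R²)
v(5, 6)*I(4) = (6 + 5)*(-7 + 64*4²) = 11*(-7 + 64*16) = 11*(-7 + 1024) = 11*1017 = 11187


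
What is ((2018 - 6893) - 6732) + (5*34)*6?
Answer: -10587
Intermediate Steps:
((2018 - 6893) - 6732) + (5*34)*6 = (-4875 - 6732) + 170*6 = -11607 + 1020 = -10587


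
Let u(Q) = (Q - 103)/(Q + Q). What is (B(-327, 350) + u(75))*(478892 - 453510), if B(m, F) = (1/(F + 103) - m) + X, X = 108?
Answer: 124988227252/11325 ≈ 1.1036e+7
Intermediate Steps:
u(Q) = (-103 + Q)/(2*Q) (u(Q) = (-103 + Q)/((2*Q)) = (-103 + Q)*(1/(2*Q)) = (-103 + Q)/(2*Q))
B(m, F) = 108 + 1/(103 + F) - m (B(m, F) = (1/(F + 103) - m) + 108 = (1/(103 + F) - m) + 108 = 108 + 1/(103 + F) - m)
(B(-327, 350) + u(75))*(478892 - 453510) = ((11125 - 103*(-327) + 108*350 - 1*350*(-327))/(103 + 350) + (1/2)*(-103 + 75)/75)*(478892 - 453510) = ((11125 + 33681 + 37800 + 114450)/453 + (1/2)*(1/75)*(-28))*25382 = ((1/453)*197056 - 14/75)*25382 = (197056/453 - 14/75)*25382 = (4924286/11325)*25382 = 124988227252/11325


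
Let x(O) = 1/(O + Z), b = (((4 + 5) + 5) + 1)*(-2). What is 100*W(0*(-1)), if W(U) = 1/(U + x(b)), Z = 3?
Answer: -2700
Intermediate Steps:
b = -30 (b = ((9 + 5) + 1)*(-2) = (14 + 1)*(-2) = 15*(-2) = -30)
x(O) = 1/(3 + O) (x(O) = 1/(O + 3) = 1/(3 + O))
W(U) = 1/(-1/27 + U) (W(U) = 1/(U + 1/(3 - 30)) = 1/(U + 1/(-27)) = 1/(U - 1/27) = 1/(-1/27 + U))
100*W(0*(-1)) = 100*(27/(-1 + 27*(0*(-1)))) = 100*(27/(-1 + 27*0)) = 100*(27/(-1 + 0)) = 100*(27/(-1)) = 100*(27*(-1)) = 100*(-27) = -2700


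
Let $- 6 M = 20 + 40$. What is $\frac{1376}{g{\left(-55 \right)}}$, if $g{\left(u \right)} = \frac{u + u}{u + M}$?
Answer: $\frac{8944}{11} \approx 813.09$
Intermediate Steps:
$M = -10$ ($M = - \frac{20 + 40}{6} = \left(- \frac{1}{6}\right) 60 = -10$)
$g{\left(u \right)} = \frac{2 u}{-10 + u}$ ($g{\left(u \right)} = \frac{u + u}{u - 10} = \frac{2 u}{-10 + u}$)
$\frac{1376}{g{\left(-55 \right)}} = \frac{1376}{2 \left(-55\right) \frac{1}{-10 - 55}} = \frac{1376}{2 \left(-55\right) \frac{1}{-65}} = \frac{1376}{2 \left(-55\right) \left(- \frac{1}{65}\right)} = \frac{1376}{\frac{22}{13}} = 1376 \cdot \frac{13}{22} = \frac{8944}{11}$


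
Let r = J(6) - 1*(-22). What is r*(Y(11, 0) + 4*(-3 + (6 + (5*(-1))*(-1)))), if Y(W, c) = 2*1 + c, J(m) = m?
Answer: 952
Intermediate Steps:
Y(W, c) = 2 + c
r = 28 (r = 6 - 1*(-22) = 6 + 22 = 28)
r*(Y(11, 0) + 4*(-3 + (6 + (5*(-1))*(-1)))) = 28*((2 + 0) + 4*(-3 + (6 + (5*(-1))*(-1)))) = 28*(2 + 4*(-3 + (6 - 5*(-1)))) = 28*(2 + 4*(-3 + (6 + 5))) = 28*(2 + 4*(-3 + 11)) = 28*(2 + 4*8) = 28*(2 + 32) = 28*34 = 952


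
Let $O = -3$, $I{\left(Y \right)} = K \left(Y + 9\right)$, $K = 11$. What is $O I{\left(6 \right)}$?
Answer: $-495$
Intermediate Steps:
$I{\left(Y \right)} = 99 + 11 Y$ ($I{\left(Y \right)} = 11 \left(Y + 9\right) = 11 \left(9 + Y\right) = 99 + 11 Y$)
$O I{\left(6 \right)} = - 3 \left(99 + 11 \cdot 6\right) = - 3 \left(99 + 66\right) = \left(-3\right) 165 = -495$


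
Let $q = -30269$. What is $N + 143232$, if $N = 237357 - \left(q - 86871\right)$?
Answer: $497729$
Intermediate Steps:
$N = 354497$ ($N = 237357 - \left(-30269 - 86871\right) = 237357 - -117140 = 237357 + 117140 = 354497$)
$N + 143232 = 354497 + 143232 = 497729$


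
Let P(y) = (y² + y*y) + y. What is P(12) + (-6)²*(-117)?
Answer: -3912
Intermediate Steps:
P(y) = y + 2*y² (P(y) = (y² + y²) + y = 2*y² + y = y + 2*y²)
P(12) + (-6)²*(-117) = 12*(1 + 2*12) + (-6)²*(-117) = 12*(1 + 24) + 36*(-117) = 12*25 - 4212 = 300 - 4212 = -3912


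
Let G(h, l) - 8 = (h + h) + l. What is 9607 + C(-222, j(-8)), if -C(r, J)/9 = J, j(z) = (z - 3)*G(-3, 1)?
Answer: 9904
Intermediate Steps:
G(h, l) = 8 + l + 2*h (G(h, l) = 8 + ((h + h) + l) = 8 + (2*h + l) = 8 + (l + 2*h) = 8 + l + 2*h)
j(z) = -9 + 3*z (j(z) = (z - 3)*(8 + 1 + 2*(-3)) = (-3 + z)*(8 + 1 - 6) = (-3 + z)*3 = -9 + 3*z)
C(r, J) = -9*J
9607 + C(-222, j(-8)) = 9607 - 9*(-9 + 3*(-8)) = 9607 - 9*(-9 - 24) = 9607 - 9*(-33) = 9607 + 297 = 9904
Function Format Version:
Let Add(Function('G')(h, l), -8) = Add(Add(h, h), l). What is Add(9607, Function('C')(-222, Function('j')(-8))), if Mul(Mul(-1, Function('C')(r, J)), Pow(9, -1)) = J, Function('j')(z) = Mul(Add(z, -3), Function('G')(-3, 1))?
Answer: 9904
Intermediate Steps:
Function('G')(h, l) = Add(8, l, Mul(2, h)) (Function('G')(h, l) = Add(8, Add(Add(h, h), l)) = Add(8, Add(Mul(2, h), l)) = Add(8, Add(l, Mul(2, h))) = Add(8, l, Mul(2, h)))
Function('j')(z) = Add(-9, Mul(3, z)) (Function('j')(z) = Mul(Add(z, -3), Add(8, 1, Mul(2, -3))) = Mul(Add(-3, z), Add(8, 1, -6)) = Mul(Add(-3, z), 3) = Add(-9, Mul(3, z)))
Function('C')(r, J) = Mul(-9, J)
Add(9607, Function('C')(-222, Function('j')(-8))) = Add(9607, Mul(-9, Add(-9, Mul(3, -8)))) = Add(9607, Mul(-9, Add(-9, -24))) = Add(9607, Mul(-9, -33)) = Add(9607, 297) = 9904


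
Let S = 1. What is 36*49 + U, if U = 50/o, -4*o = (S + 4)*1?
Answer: 1724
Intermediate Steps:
o = -5/4 (o = -(1 + 4)/4 = -5/4 ≈ -1.2500)
U = -40 (U = 50/(-5/4) = 50*(-⅘) = -40)
36*49 + U = 36*49 - 40 = 1764 - 40 = 1724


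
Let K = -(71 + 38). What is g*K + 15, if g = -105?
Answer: 11460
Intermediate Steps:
K = -109 (K = -1*109 = -109)
g*K + 15 = -105*(-109) + 15 = 11445 + 15 = 11460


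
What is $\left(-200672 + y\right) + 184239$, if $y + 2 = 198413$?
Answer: $181978$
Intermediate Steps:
$y = 198411$ ($y = -2 + 198413 = 198411$)
$\left(-200672 + y\right) + 184239 = \left(-200672 + 198411\right) + 184239 = -2261 + 184239 = 181978$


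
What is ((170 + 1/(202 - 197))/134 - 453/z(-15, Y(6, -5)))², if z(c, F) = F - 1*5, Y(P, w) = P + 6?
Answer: 88537787809/21996100 ≈ 4025.2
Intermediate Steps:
Y(P, w) = 6 + P
z(c, F) = -5 + F (z(c, F) = F - 5 = -5 + F)
((170 + 1/(202 - 197))/134 - 453/z(-15, Y(6, -5)))² = ((170 + 1/(202 - 197))/134 - 453/(-5 + (6 + 6)))² = ((170 + 1/5)*(1/134) - 453/(-5 + 12))² = ((170 + ⅕)*(1/134) - 453/7)² = ((851/5)*(1/134) - 453*⅐)² = (851/670 - 453/7)² = (-297553/4690)² = 88537787809/21996100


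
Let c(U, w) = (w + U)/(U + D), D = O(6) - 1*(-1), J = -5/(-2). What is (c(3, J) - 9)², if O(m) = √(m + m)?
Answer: 559/16 + 77*√3/4 ≈ 68.280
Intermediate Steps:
O(m) = √2*√m (O(m) = √(2*m) = √2*√m)
J = 5/2 (J = -5*(-½) = 5/2 ≈ 2.5000)
D = 1 + 2*√3 (D = √2*√6 - 1*(-1) = 2*√3 + 1 = 1 + 2*√3 ≈ 4.4641)
c(U, w) = (U + w)/(1 + U + 2*√3) (c(U, w) = (w + U)/(U + (1 + 2*√3)) = (U + w)/(1 + U + 2*√3))
(c(3, J) - 9)² = ((3 + 5/2)/(1 + 3 + 2*√3) - 9)² = ((11/2)/(4 + 2*√3) - 9)² = (11/(2*(4 + 2*√3)) - 9)² = (-9 + 11/(2*(4 + 2*√3)))²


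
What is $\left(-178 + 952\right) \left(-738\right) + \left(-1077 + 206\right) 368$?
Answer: $-891740$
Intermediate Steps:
$\left(-178 + 952\right) \left(-738\right) + \left(-1077 + 206\right) 368 = 774 \left(-738\right) - 320528 = -571212 - 320528 = -891740$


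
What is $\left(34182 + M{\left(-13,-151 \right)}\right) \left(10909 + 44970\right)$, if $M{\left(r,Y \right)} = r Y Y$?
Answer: $-14653206049$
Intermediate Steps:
$M{\left(r,Y \right)} = r Y^{2}$ ($M{\left(r,Y \right)} = Y r Y = r Y^{2}$)
$\left(34182 + M{\left(-13,-151 \right)}\right) \left(10909 + 44970\right) = \left(34182 - 13 \left(-151\right)^{2}\right) \left(10909 + 44970\right) = \left(34182 - 296413\right) 55879 = \left(-262231\right) 55879 = -14653206049$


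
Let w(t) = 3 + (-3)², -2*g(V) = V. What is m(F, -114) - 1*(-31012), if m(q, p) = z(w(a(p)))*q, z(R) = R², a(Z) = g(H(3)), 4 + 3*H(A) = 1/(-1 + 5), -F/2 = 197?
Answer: -25724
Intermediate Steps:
F = -394 (F = -2*197 = -394)
H(A) = -5/4 (H(A) = -4/3 + 1/(3*(-1 + 5)) = -4/3 + (⅓)/4 = -4/3 + (⅓)*(¼) = -4/3 + 1/12 = -5/4)
g(V) = -V/2
a(Z) = 5/8 (a(Z) = -½*(-5/4) = 5/8)
w(t) = 12 (w(t) = 3 + 9 = 12)
m(q, p) = 144*q (m(q, p) = 12²*q = 144*q)
m(F, -114) - 1*(-31012) = 144*(-394) - 1*(-31012) = -56736 + 31012 = -25724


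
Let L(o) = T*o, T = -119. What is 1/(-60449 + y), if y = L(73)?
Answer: -1/69136 ≈ -1.4464e-5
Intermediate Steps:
L(o) = -119*o
y = -8687 (y = -119*73 = -8687)
1/(-60449 + y) = 1/(-60449 - 8687) = 1/(-69136) = -1/69136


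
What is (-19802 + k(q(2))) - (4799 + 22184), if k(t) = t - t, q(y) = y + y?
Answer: -46785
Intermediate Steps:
q(y) = 2*y
k(t) = 0
(-19802 + k(q(2))) - (4799 + 22184) = (-19802 + 0) - (4799 + 22184) = -19802 - 1*26983 = -19802 - 26983 = -46785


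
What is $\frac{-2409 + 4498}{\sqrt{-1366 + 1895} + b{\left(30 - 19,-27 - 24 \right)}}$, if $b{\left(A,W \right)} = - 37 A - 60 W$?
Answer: $\frac{2089}{2676} \approx 0.78064$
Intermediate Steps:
$b{\left(A,W \right)} = - 60 W - 37 A$
$\frac{-2409 + 4498}{\sqrt{-1366 + 1895} + b{\left(30 - 19,-27 - 24 \right)}} = \frac{-2409 + 4498}{\sqrt{-1366 + 1895} - \left(37 \left(30 - 19\right) + 60 \left(-27 - 24\right)\right)} = \frac{2089}{\sqrt{529} - \left(-3060 + 37 \left(30 - 19\right)\right)} = \frac{2089}{23 + \left(3060 - 407\right)} = \frac{2089}{23 + 2653} = \frac{2089}{2676}$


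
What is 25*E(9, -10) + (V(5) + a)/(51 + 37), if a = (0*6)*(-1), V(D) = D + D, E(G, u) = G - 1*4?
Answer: 5505/44 ≈ 125.11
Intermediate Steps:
E(G, u) = -4 + G (E(G, u) = G - 4 = -4 + G)
V(D) = 2*D
a = 0 (a = 0*(-1) = 0)
25*E(9, -10) + (V(5) + a)/(51 + 37) = 25*(-4 + 9) + (2*5 + 0)/(51 + 37) = 25*5 + (10 + 0)/88 = 125 + 10*(1/88) = 125 + 5/44 = 5505/44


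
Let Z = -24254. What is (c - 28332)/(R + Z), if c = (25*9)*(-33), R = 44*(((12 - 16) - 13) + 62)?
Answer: 35757/22274 ≈ 1.6053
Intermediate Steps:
R = 1980 (R = 44*((-4 - 13) + 62) = 44*(-17 + 62) = 44*45 = 1980)
c = -7425 (c = 225*(-33) = -7425)
(c - 28332)/(R + Z) = (-7425 - 28332)/(1980 - 24254) = -35757/(-22274) = -35757*(-1/22274) = 35757/22274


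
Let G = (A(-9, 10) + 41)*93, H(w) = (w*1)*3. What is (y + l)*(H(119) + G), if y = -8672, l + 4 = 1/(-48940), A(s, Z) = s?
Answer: -1415203268853/48940 ≈ -2.8917e+7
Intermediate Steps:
l = -195761/48940 (l = -4 + 1/(-48940) = -4 - 1/48940 = -195761/48940 ≈ -4.0000)
H(w) = 3*w (H(w) = w*3 = 3*w)
G = 2976 (G = (-9 + 41)*93 = 32*93 = 2976)
(y + l)*(H(119) + G) = (-8672 - 195761/48940)*(3*119 + 2976) = -424603441*(357 + 2976)/48940 = -424603441/48940*3333 = -1415203268853/48940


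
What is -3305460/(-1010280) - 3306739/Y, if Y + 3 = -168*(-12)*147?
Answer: -39352708523/4989924462 ≈ -7.8864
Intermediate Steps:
Y = 296349 (Y = -3 - 168*(-12)*147 = -3 + 2016*147 = -3 + 296352 = 296349)
-3305460/(-1010280) - 3306739/Y = -3305460/(-1010280) - 3306739/296349 = -3305460*(-1/1010280) - 3306739*1/296349 = 55091/16838 - 3306739/296349 = -39352708523/4989924462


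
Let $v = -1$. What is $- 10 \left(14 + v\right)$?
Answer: $-130$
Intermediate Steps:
$- 10 \left(14 + v\right) = - 10 \left(14 - 1\right) = \left(-10\right) 13 = -130$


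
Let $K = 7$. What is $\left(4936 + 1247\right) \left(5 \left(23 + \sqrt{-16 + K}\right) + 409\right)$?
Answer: $3239892 + 92745 i \approx 3.2399 \cdot 10^{6} + 92745.0 i$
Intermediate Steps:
$\left(4936 + 1247\right) \left(5 \left(23 + \sqrt{-16 + K}\right) + 409\right) = \left(4936 + 1247\right) \left(5 \left(23 + \sqrt{-16 + 7}\right) + 409\right) = 6183 \left(5 \left(23 + \sqrt{-9}\right) + 409\right) = 6183 \left(5 \left(23 + 3 i\right) + 409\right) = 6183 \left(\left(115 + 15 i\right) + 409\right) = 6183 \left(524 + 15 i\right) = 3239892 + 92745 i$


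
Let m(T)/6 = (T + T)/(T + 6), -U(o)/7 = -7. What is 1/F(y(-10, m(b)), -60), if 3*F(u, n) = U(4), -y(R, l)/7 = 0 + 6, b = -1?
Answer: 3/49 ≈ 0.061224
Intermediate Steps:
U(o) = 49 (U(o) = -7*(-7) = 49)
m(T) = 12*T/(6 + T) (m(T) = 6*((T + T)/(T + 6)) = 6*((2*T)/(6 + T)) = 6*(2*T/(6 + T)) = 12*T/(6 + T))
y(R, l) = -42 (y(R, l) = -7*(0 + 6) = -7*6 = -42)
F(u, n) = 49/3 (F(u, n) = (1/3)*49 = 49/3)
1/F(y(-10, m(b)), -60) = 1/(49/3) = 3/49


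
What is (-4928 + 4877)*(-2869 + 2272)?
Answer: 30447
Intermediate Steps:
(-4928 + 4877)*(-2869 + 2272) = -51*(-597) = 30447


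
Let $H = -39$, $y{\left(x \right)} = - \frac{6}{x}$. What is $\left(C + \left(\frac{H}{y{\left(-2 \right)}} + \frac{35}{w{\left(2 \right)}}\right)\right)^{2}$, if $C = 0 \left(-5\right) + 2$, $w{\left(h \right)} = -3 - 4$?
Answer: $256$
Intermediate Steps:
$w{\left(h \right)} = -7$
$C = 2$ ($C = 0 + 2 = 2$)
$\left(C + \left(\frac{H}{y{\left(-2 \right)}} + \frac{35}{w{\left(2 \right)}}\right)\right)^{2} = \left(2 + \left(- \frac{39}{\left(-6\right) \frac{1}{-2}} + \frac{35}{-7}\right)\right)^{2} = \left(2 + \left(- \frac{39}{\left(-6\right) \left(- \frac{1}{2}\right)} + 35 \left(- \frac{1}{7}\right)\right)\right)^{2} = \left(2 - \left(5 + \frac{39}{3}\right)\right)^{2} = \left(2 - 18\right)^{2} = \left(-16\right)^{2} = 256$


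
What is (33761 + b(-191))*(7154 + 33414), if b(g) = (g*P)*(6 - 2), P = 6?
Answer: 1183652536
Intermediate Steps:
b(g) = 24*g (b(g) = (g*6)*(6 - 2) = (6*g)*4 = 24*g)
(33761 + b(-191))*(7154 + 33414) = (33761 + 24*(-191))*(7154 + 33414) = (33761 - 4584)*40568 = 29177*40568 = 1183652536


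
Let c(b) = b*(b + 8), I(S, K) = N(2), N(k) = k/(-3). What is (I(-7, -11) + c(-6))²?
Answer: 1444/9 ≈ 160.44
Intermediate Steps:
N(k) = -k/3 (N(k) = k*(-⅓) = -k/3)
I(S, K) = -⅔ (I(S, K) = -⅓*2 = -⅔)
c(b) = b*(8 + b)
(I(-7, -11) + c(-6))² = (-⅔ - 6*(8 - 6))² = (-⅔ - 6*2)² = (-⅔ - 12)² = (-38/3)² = 1444/9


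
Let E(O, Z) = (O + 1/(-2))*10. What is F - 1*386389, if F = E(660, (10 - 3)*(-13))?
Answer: -379794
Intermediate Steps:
E(O, Z) = -5 + 10*O (E(O, Z) = (O - ½)*10 = (-½ + O)*10 = -5 + 10*O)
F = 6595 (F = -5 + 10*660 = -5 + 6600 = 6595)
F - 1*386389 = 6595 - 1*386389 = 6595 - 386389 = -379794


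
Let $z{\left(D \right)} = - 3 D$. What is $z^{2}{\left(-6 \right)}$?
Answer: $324$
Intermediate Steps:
$z^{2}{\left(-6 \right)} = \left(\left(-3\right) \left(-6\right)\right)^{2} = 18^{2} = 324$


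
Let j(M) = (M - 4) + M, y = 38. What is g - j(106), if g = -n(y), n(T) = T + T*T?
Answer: -1690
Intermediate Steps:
j(M) = -4 + 2*M (j(M) = (-4 + M) + M = -4 + 2*M)
n(T) = T + T²
g = -1482 (g = -38*(1 + 38) = -38*39 = -1*1482 = -1482)
g - j(106) = -1482 - (-4 + 2*106) = -1482 - (-4 + 212) = -1482 - 1*208 = -1482 - 208 = -1690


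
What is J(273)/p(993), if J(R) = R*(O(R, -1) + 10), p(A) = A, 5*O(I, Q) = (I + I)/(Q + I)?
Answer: 643643/225080 ≈ 2.8596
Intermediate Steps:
O(I, Q) = 2*I/(5*(I + Q)) (O(I, Q) = ((I + I)/(Q + I))/5 = ((2*I)/(I + Q))/5 = (2*I/(I + Q))/5 = 2*I/(5*(I + Q)))
J(R) = R*(10 + 2*R/(5*(-1 + R))) (J(R) = R*(2*R/(5*(R - 1)) + 10) = R*(2*R/(5*(-1 + R)) + 10) = R*(10 + 2*R/(5*(-1 + R))))
J(273)/p(993) = ((⅖)*273*(-25 + 26*273)/(-1 + 273))/993 = ((⅖)*273*(-25 + 7098)/272)*(1/993) = ((⅖)*273*(1/272)*7073)*(1/993) = (1930929/680)*(1/993) = 643643/225080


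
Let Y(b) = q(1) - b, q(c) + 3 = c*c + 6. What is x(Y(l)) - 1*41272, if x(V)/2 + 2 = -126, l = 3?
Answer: -41528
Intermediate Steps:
q(c) = 3 + c² (q(c) = -3 + (c*c + 6) = -3 + (c² + 6) = -3 + (6 + c²) = 3 + c²)
Y(b) = 4 - b (Y(b) = (3 + 1²) - b = (3 + 1) - b = 4 - b)
x(V) = -256 (x(V) = -4 + 2*(-126) = -4 - 252 = -256)
x(Y(l)) - 1*41272 = -256 - 1*41272 = -256 - 41272 = -41528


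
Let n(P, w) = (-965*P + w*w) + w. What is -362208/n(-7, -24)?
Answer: -362208/7307 ≈ -49.570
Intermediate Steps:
n(P, w) = w + w² - 965*P (n(P, w) = (-965*P + w²) + w = (w² - 965*P) + w = w + w² - 965*P)
-362208/n(-7, -24) = -362208/(-24 + (-24)² - 965*(-7)) = -362208/(-24 + 576 + 6755) = -362208/7307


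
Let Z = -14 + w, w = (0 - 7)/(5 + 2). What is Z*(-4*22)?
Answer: 1320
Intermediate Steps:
w = -1 (w = -7/7 = -7*⅐ = -1)
Z = -15 (Z = -14 - 1 = -15)
Z*(-4*22) = -(-60)*22 = -15*(-88) = 1320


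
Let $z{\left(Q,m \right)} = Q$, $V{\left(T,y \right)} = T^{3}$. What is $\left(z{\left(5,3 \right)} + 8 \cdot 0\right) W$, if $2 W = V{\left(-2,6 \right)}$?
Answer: $-20$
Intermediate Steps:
$W = -4$ ($W = \frac{\left(-2\right)^{3}}{2} = \frac{1}{2} \left(-8\right) = -4$)
$\left(z{\left(5,3 \right)} + 8 \cdot 0\right) W = \left(5 + 8 \cdot 0\right) \left(-4\right) = \left(5 + 0\right) \left(-4\right) = 5 \left(-4\right) = -20$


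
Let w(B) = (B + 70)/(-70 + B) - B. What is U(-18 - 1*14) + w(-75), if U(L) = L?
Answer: 1248/29 ≈ 43.034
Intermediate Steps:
w(B) = -B + (70 + B)/(-70 + B) (w(B) = (70 + B)/(-70 + B) - B = -B + (70 + B)/(-70 + B))
U(-18 - 1*14) + w(-75) = (-18 - 1*14) + (70 - 1*(-75)**2 + 71*(-75))/(-70 - 75) = (-18 - 14) + (70 - 1*5625 - 5325)/(-145) = -32 - (70 - 5625 - 5325)/145 = -32 - 1/145*(-10880) = -32 + 2176/29 = 1248/29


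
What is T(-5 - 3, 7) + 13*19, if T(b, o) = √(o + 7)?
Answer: 247 + √14 ≈ 250.74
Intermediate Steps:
T(b, o) = √(7 + o)
T(-5 - 3, 7) + 13*19 = √(7 + 7) + 13*19 = √14 + 247 = 247 + √14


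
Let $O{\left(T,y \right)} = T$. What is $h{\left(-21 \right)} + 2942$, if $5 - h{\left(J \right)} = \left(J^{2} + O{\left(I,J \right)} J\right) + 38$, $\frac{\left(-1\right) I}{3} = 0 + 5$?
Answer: $2153$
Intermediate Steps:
$I = -15$ ($I = - 3 \left(0 + 5\right) = \left(-3\right) 5 = -15$)
$h{\left(J \right)} = -33 - J^{2} + 15 J$ ($h{\left(J \right)} = 5 - \left(\left(J^{2} - 15 J\right) + 38\right) = 5 - \left(38 + J^{2} - 15 J\right) = -33 - J^{2} + 15 J$)
$h{\left(-21 \right)} + 2942 = \left(-33 - \left(-21\right)^{2} + 15 \left(-21\right)\right) + 2942 = \left(-33 - 441 - 315\right) + 2942 = -789 + 2942 = 2153$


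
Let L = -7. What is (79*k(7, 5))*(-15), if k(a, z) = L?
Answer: 8295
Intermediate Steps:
k(a, z) = -7
(79*k(7, 5))*(-15) = (79*(-7))*(-15) = -553*(-15) = 8295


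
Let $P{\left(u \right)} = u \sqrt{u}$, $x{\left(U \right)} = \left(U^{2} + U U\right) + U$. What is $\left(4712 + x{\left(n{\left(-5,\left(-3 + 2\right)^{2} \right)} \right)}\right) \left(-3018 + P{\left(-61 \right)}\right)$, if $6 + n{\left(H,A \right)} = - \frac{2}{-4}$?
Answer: $-14386806 - 290787 i \sqrt{61} \approx -1.4387 \cdot 10^{7} - 2.2711 \cdot 10^{6} i$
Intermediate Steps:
$n{\left(H,A \right)} = - \frac{11}{2}$ ($n{\left(H,A \right)} = -6 - \frac{2}{-4} = -6 - - \frac{1}{2} = -6 + \frac{1}{2} = - \frac{11}{2}$)
$x{\left(U \right)} = U + 2 U^{2}$ ($x{\left(U \right)} = \left(U^{2} + U^{2}\right) + U = 2 U^{2} + U = U + 2 U^{2}$)
$P{\left(u \right)} = u^{\frac{3}{2}}$
$\left(4712 + x{\left(n{\left(-5,\left(-3 + 2\right)^{2} \right)} \right)}\right) \left(-3018 + P{\left(-61 \right)}\right) = \left(4712 - \frac{11 \left(1 + 2 \left(- \frac{11}{2}\right)\right)}{2}\right) \left(-3018 + \left(-61\right)^{\frac{3}{2}}\right) = \left(4712 - \frac{11 \left(1 - 11\right)}{2}\right) \left(-3018 - 61 i \sqrt{61}\right) = \left(4712 - -55\right) \left(-3018 - 61 i \sqrt{61}\right) = \left(4712 + 55\right) \left(-3018 - 61 i \sqrt{61}\right) = 4767 \left(-3018 - 61 i \sqrt{61}\right) = -14386806 - 290787 i \sqrt{61}$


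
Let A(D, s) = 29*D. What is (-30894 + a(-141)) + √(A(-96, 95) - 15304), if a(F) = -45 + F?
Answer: -31080 + 2*I*√4522 ≈ -31080.0 + 134.49*I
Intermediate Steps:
(-30894 + a(-141)) + √(A(-96, 95) - 15304) = (-30894 + (-45 - 141)) + √(29*(-96) - 15304) = (-30894 - 186) + √(-2784 - 15304) = -31080 + √(-18088) = -31080 + 2*I*√4522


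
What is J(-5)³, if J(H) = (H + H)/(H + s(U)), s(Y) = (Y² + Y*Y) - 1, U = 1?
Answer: 125/8 ≈ 15.625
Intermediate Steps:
s(Y) = -1 + 2*Y² (s(Y) = (Y² + Y²) - 1 = 2*Y² - 1 = -1 + 2*Y²)
J(H) = 2*H/(1 + H) (J(H) = (H + H)/(H + (-1 + 2*1²)) = (2*H)/(H + (-1 + 2*1)) = (2*H)/(H + (-1 + 2)) = (2*H)/(H + 1) = (2*H)/(1 + H) = 2*H/(1 + H))
J(-5)³ = (2*(-5)/(1 - 5))³ = (2*(-5)/(-4))³ = (2*(-5)*(-¼))³ = (5/2)³ = 125/8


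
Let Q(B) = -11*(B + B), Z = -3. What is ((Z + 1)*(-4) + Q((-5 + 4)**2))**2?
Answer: 196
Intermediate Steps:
Q(B) = -22*B
((Z + 1)*(-4) + Q((-5 + 4)**2))**2 = ((-3 + 1)*(-4) - 22*(-5 + 4)**2)**2 = (-2*(-4) - 22*(-1)**2)**2 = (8 - 22*1)**2 = (8 - 22)**2 = (-14)**2 = 196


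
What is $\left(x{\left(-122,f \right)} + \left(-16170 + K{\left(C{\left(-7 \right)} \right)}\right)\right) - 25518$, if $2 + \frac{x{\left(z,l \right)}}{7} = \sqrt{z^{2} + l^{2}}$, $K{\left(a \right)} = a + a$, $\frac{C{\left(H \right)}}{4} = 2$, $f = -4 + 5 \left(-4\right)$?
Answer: $-41686 + 14 \sqrt{3865} \approx -40816.0$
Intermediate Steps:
$f = -24$ ($f = -4 - 20 = -24$)
$C{\left(H \right)} = 8$ ($C{\left(H \right)} = 4 \cdot 2 = 8$)
$K{\left(a \right)} = 2 a$
$x{\left(z,l \right)} = -14 + 7 \sqrt{l^{2} + z^{2}}$ ($x{\left(z,l \right)} = -14 + 7 \sqrt{z^{2} + l^{2}} = -14 + 7 \sqrt{l^{2} + z^{2}}$)
$\left(x{\left(-122,f \right)} + \left(-16170 + K{\left(C{\left(-7 \right)} \right)}\right)\right) - 25518 = \left(\left(-14 + 7 \sqrt{\left(-24\right)^{2} + \left(-122\right)^{2}}\right) + \left(-16170 + 2 \cdot 8\right)\right) - 25518 = \left(\left(-14 + 7 \sqrt{576 + 14884}\right) + \left(-16170 + 16\right)\right) - 25518 = \left(\left(-14 + 7 \sqrt{15460}\right) - 16154\right) - 25518 = \left(\left(-14 + 7 \cdot 2 \sqrt{3865}\right) - 16154\right) - 25518 = \left(\left(-14 + 14 \sqrt{3865}\right) - 16154\right) - 25518 = \left(-16168 + 14 \sqrt{3865}\right) - 25518 = -41686 + 14 \sqrt{3865}$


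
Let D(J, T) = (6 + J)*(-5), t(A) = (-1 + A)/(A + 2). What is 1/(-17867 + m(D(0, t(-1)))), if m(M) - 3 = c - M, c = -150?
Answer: -1/17984 ≈ -5.5605e-5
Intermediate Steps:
t(A) = (-1 + A)/(2 + A)
D(J, T) = -30 - 5*J
m(M) = -147 - M (m(M) = 3 + (-150 - M) = -147 - M)
1/(-17867 + m(D(0, t(-1)))) = 1/(-17867 + (-147 - (-30 - 5*0))) = 1/(-17867 + (-147 - (-30 + 0))) = 1/(-17867 + (-147 - 1*(-30))) = 1/(-17867 + (-147 + 30)) = 1/(-17867 - 117) = 1/(-17984) = -1/17984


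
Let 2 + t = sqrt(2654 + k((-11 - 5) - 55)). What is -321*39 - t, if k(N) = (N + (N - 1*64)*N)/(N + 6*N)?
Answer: -12517 - 2*sqrt(32277)/7 ≈ -12568.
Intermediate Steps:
k(N) = (N + N*(-64 + N))/(7*N) (k(N) = (N + (N - 64)*N)/((7*N)) = (N + (-64 + N)*N)*(1/(7*N)) = (N + N*(-64 + N))*(1/(7*N)) = (N + N*(-64 + N))/(7*N))
t = -2 + 2*sqrt(32277)/7 (t = -2 + sqrt(2654 + (-9 + ((-11 - 5) - 55)/7)) = -2 + sqrt(2654 + (-9 + (-16 - 55)/7)) = -2 + sqrt(2654 + (-9 + (1/7)*(-71))) = -2 + sqrt(2654 + (-9 - 71/7)) = -2 + sqrt(2654 - 134/7) = -2 + sqrt(18444/7) = -2 + 2*sqrt(32277)/7 ≈ 49.331)
-321*39 - t = -321*39 - (-2 + 2*sqrt(32277)/7) = -12519 + (2 - 2*sqrt(32277)/7) = -12517 - 2*sqrt(32277)/7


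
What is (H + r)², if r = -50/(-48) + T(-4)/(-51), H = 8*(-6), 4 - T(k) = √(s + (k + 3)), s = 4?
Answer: 122764891/55488 - 6397*√3/3468 ≈ 2209.3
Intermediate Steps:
T(k) = 4 - √(7 + k) (T(k) = 4 - √(4 + (k + 3)) = 4 - √(4 + (3 + k)) = 4 - √(7 + k))
H = -48
r = 131/136 + √3/51 (r = -50/(-48) + (4 - √(7 - 4))/(-51) = -50*(-1/48) + (4 - √3)*(-1/51) = 25/24 + (-4/51 + √3/51) = 131/136 + √3/51 ≈ 0.99720)
(H + r)² = (-48 + (131/136 + √3/51))² = (-6397/136 + √3/51)²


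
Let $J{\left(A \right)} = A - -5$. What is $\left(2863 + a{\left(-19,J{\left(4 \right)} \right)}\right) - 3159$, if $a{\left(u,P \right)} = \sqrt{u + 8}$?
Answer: $-296 + i \sqrt{11} \approx -296.0 + 3.3166 i$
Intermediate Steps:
$J{\left(A \right)} = 5 + A$ ($J{\left(A \right)} = A + 5 = 5 + A$)
$a{\left(u,P \right)} = \sqrt{8 + u}$
$\left(2863 + a{\left(-19,J{\left(4 \right)} \right)}\right) - 3159 = \left(2863 + \sqrt{8 - 19}\right) - 3159 = \left(2863 + \sqrt{-11}\right) - 3159 = \left(2863 + i \sqrt{11}\right) - 3159 = -296 + i \sqrt{11}$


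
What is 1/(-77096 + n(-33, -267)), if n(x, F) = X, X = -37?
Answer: -1/77133 ≈ -1.2965e-5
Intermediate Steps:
n(x, F) = -37
1/(-77096 + n(-33, -267)) = 1/(-77096 - 37) = 1/(-77133) = -1/77133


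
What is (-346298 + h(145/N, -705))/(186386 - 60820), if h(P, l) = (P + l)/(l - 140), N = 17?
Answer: -497455893/180375559 ≈ -2.7579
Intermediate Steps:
h(P, l) = (P + l)/(-140 + l)
(-346298 + h(145/N, -705))/(186386 - 60820) = (-346298 + (145/17 - 705)/(-140 - 705))/(186386 - 60820) = (-346298 + (145*(1/17) - 705)/(-845))/125566 = (-346298 - (145/17 - 705)/845)*(1/125566) = (-346298 - 1/845*(-11840/17))*(1/125566) = (-346298 + 2368/2873)*(1/125566) = -994911786/2873*1/125566 = -497455893/180375559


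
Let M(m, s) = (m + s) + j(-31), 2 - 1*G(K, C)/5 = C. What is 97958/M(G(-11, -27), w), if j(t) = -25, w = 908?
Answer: 48979/514 ≈ 95.290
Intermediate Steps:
G(K, C) = 10 - 5*C
M(m, s) = -25 + m + s (M(m, s) = (m + s) - 25 = -25 + m + s)
97958/M(G(-11, -27), w) = 97958/(-25 + (10 - 5*(-27)) + 908) = 97958/(-25 + (10 + 135) + 908) = 97958/(-25 + 145 + 908) = 97958/1028 = 97958*(1/1028) = 48979/514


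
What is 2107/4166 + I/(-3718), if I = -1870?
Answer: 710193/704054 ≈ 1.0087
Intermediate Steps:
2107/4166 + I/(-3718) = 2107/4166 - 1870/(-3718) = 2107*(1/4166) - 1870*(-1/3718) = 2107/4166 + 85/169 = 710193/704054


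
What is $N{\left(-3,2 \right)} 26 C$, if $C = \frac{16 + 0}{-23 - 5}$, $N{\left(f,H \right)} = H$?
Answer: $- \frac{208}{7} \approx -29.714$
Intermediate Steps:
$C = - \frac{4}{7}$ ($C = \frac{16}{-28} = 16 \left(- \frac{1}{28}\right) = - \frac{4}{7} \approx -0.57143$)
$N{\left(-3,2 \right)} 26 C = 2 \cdot 26 \left(- \frac{4}{7}\right) = 52 \left(- \frac{4}{7}\right) = - \frac{208}{7}$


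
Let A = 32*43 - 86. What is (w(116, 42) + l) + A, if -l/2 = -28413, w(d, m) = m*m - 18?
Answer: 59862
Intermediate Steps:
w(d, m) = -18 + m² (w(d, m) = m² - 18 = -18 + m²)
l = 56826 (l = -2*(-28413) = 56826)
A = 1290 (A = 1376 - 86 = 1290)
(w(116, 42) + l) + A = ((-18 + 42²) + 56826) + 1290 = ((-18 + 1764) + 56826) + 1290 = (1746 + 56826) + 1290 = 58572 + 1290 = 59862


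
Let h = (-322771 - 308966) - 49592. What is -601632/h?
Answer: 601632/681329 ≈ 0.88303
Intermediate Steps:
h = -681329 (h = -631737 - 49592 = -681329)
-601632/h = -601632/(-681329) = -601632*(-1/681329) = 601632/681329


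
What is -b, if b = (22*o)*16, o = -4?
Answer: 1408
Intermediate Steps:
b = -1408 (b = (22*(-4))*16 = -88*16 = -1408)
-b = -1*(-1408) = 1408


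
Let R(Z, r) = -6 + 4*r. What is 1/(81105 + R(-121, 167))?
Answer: 1/81767 ≈ 1.2230e-5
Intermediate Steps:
1/(81105 + R(-121, 167)) = 1/(81105 + (-6 + 4*167)) = 1/(81105 + (-6 + 668)) = 1/(81105 + 662) = 1/81767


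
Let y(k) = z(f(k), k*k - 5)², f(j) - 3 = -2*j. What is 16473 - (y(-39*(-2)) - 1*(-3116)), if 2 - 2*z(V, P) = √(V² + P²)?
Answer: -18462113/2 + 5*√1479106 ≈ -9.2250e+6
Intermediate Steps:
f(j) = 3 - 2*j
z(V, P) = 1 - √(P² + V²)/2 (z(V, P) = 1 - √(V² + P²)/2 = 1 - √(P² + V²)/2)
y(k) = (1 - √((-5 + k²)² + (3 - 2*k)²)/2)² (y(k) = (1 - √((k*k - 5)² + (3 - 2*k)²)/2)² = (1 - √((k² - 5)² + (3 - 2*k)²)/2)² = (1 - √((-5 + k²)² + (3 - 2*k)²)/2)²)
16473 - (y(-39*(-2)) - 1*(-3116)) = 16473 - ((-2 + √((-5 + (-39*(-2))²)² + (-3 + 2*(-39*(-2)))²))²/4 - 1*(-3116)) = 16473 - ((-2 + √((-5 + 78²)² + (-3 + 2*78)²))²/4 + 3116) = 16473 - ((-2 + √((-5 + 6084)² + (-3 + 156)²))²/4 + 3116) = 16473 - ((-2 + √(6079² + 153²))²/4 + 3116) = 16473 - ((-2 + √(36954241 + 23409))²/4 + 3116) = 16473 - ((-2 + √36977650)²/4 + 3116) = 16473 - ((-2 + 5*√1479106)²/4 + 3116) = 16473 - (3116 + (-2 + 5*√1479106)²/4) = 16473 + (-3116 - (-2 + 5*√1479106)²/4) = 13357 - (-2 + 5*√1479106)²/4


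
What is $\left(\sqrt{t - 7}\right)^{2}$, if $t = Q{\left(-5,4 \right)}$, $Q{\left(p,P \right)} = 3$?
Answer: $-4$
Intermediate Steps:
$t = 3$
$\left(\sqrt{t - 7}\right)^{2} = \left(\sqrt{3 - 7}\right)^{2} = \left(\sqrt{-4}\right)^{2} = \left(2 i\right)^{2} = -4$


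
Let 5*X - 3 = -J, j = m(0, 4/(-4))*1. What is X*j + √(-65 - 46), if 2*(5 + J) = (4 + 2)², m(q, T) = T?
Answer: 2 + I*√111 ≈ 2.0 + 10.536*I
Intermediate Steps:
j = -1 (j = (4/(-4))*1 = (4*(-¼))*1 = -1*1 = -1)
J = 13 (J = -5 + (4 + 2)²/2 = -5 + (½)*6² = -5 + (½)*36 = -5 + 18 = 13)
X = -2 (X = ⅗ + (-1*13)/5 = ⅗ + (⅕)*(-13) = ⅗ - 13/5 = -2)
X*j + √(-65 - 46) = -2*(-1) + √(-65 - 46) = 2 + √(-111) = 2 + I*√111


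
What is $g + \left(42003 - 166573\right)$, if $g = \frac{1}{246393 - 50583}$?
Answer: $- \frac{24392051699}{195810} \approx -1.2457 \cdot 10^{5}$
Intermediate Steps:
$g = \frac{1}{195810} \approx 5.107 \cdot 10^{-6}$
$g + \left(42003 - 166573\right) = \frac{1}{195810} + \left(42003 - 166573\right) = \frac{1}{195810} - 124570 = - \frac{24392051699}{195810}$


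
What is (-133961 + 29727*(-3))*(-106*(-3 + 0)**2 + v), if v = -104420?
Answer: 23513365108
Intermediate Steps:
(-133961 + 29727*(-3))*(-106*(-3 + 0)**2 + v) = (-133961 + 29727*(-3))*(-106*(-3 + 0)**2 - 104420) = (-133961 - 89181)*(-106*(-3)**2 - 104420) = -223142*(-106*9 - 104420) = -223142*(-954 - 104420) = -223142*(-105374) = 23513365108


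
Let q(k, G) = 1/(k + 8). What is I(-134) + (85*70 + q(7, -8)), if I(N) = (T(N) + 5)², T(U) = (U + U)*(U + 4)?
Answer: 18212699626/15 ≈ 1.2142e+9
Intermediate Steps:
T(U) = 2*U*(4 + U) (T(U) = (2*U)*(4 + U) = 2*U*(4 + U))
q(k, G) = 1/(8 + k)
I(N) = (5 + 2*N*(4 + N))² (I(N) = (2*N*(4 + N) + 5)² = (5 + 2*N*(4 + N))²)
I(-134) + (85*70 + q(7, -8)) = (5 + 2*(-134)*(4 - 134))² + (85*70 + 1/(8 + 7)) = (5 + 2*(-134)*(-130))² + (5950 + 1/15) = (5 + 34840)² + (5950 + 1/15) = 34845² + 89251/15 = 1214174025 + 89251/15 = 18212699626/15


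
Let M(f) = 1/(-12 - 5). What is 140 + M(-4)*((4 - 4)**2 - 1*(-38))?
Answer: 2342/17 ≈ 137.76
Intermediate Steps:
M(f) = -1/17 (M(f) = 1/(-17) = -1/17)
140 + M(-4)*((4 - 4)**2 - 1*(-38)) = 140 - ((4 - 4)**2 - 1*(-38))/17 = 140 - (0**2 + 38)/17 = 140 - (0 + 38)/17 = 140 - 1/17*38 = 140 - 38/17 = 2342/17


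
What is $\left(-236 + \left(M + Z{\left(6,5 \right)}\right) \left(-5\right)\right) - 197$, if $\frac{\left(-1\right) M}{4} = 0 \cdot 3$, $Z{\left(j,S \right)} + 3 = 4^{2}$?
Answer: $-498$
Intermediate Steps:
$Z{\left(j,S \right)} = 13$ ($Z{\left(j,S \right)} = -3 + 4^{2} = -3 + 16 = 13$)
$M = 0$ ($M = - 4 \cdot 0 \cdot 3 = \left(-4\right) 0 = 0$)
$\left(-236 + \left(M + Z{\left(6,5 \right)}\right) \left(-5\right)\right) - 197 = \left(-236 + \left(0 + 13\right) \left(-5\right)\right) - 197 = \left(-236 + 13 \left(-5\right)\right) - 197 = \left(-236 - 65\right) - 197 = -301 - 197 = -498$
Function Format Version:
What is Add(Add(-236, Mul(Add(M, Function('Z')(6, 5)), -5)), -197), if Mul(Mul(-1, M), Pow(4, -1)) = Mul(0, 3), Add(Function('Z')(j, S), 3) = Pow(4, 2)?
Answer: -498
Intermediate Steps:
Function('Z')(j, S) = 13 (Function('Z')(j, S) = Add(-3, Pow(4, 2)) = Add(-3, 16) = 13)
M = 0 (M = Mul(-4, Mul(0, 3)) = Mul(-4, 0) = 0)
Add(Add(-236, Mul(Add(M, Function('Z')(6, 5)), -5)), -197) = Add(Add(-236, Mul(Add(0, 13), -5)), -197) = Add(Add(-236, Mul(13, -5)), -197) = Add(Add(-236, -65), -197) = Add(-301, -197) = -498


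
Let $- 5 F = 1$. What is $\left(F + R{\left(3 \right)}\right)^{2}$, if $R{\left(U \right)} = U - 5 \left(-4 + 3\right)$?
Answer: $\frac{1521}{25} \approx 60.84$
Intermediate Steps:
$R{\left(U \right)} = 5 + U$ ($R{\left(U \right)} = U - -5 = U + 5 = 5 + U$)
$F = - \frac{1}{5}$ ($F = \left(- \frac{1}{5}\right) 1 = - \frac{1}{5} \approx -0.2$)
$\left(F + R{\left(3 \right)}\right)^{2} = \left(- \frac{1}{5} + \left(5 + 3\right)\right)^{2} = \left(- \frac{1}{5} + 8\right)^{2} = \left(\frac{39}{5}\right)^{2} = \frac{1521}{25}$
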